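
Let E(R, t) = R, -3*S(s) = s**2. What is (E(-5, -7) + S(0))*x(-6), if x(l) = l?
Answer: 30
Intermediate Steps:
S(s) = -s**2/3
(E(-5, -7) + S(0))*x(-6) = (-5 - 1/3*0**2)*(-6) = (-5 - 1/3*0)*(-6) = (-5 + 0)*(-6) = -5*(-6) = 30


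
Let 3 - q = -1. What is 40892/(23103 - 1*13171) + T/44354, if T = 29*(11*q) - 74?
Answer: 228207754/55065491 ≈ 4.1443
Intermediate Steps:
q = 4 (q = 3 - 1*(-1) = 3 + 1 = 4)
T = 1202 (T = 29*(11*4) - 74 = 29*44 - 74 = 1276 - 74 = 1202)
40892/(23103 - 1*13171) + T/44354 = 40892/(23103 - 1*13171) + 1202/44354 = 40892/(23103 - 13171) + 1202*(1/44354) = 40892/9932 + 601/22177 = 40892*(1/9932) + 601/22177 = 10223/2483 + 601/22177 = 228207754/55065491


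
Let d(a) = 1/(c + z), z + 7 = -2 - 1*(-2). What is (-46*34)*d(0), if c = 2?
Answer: 1564/5 ≈ 312.80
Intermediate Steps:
z = -7 (z = -7 + (-2 - 1*(-2)) = -7 + (-2 + 2) = -7 + 0 = -7)
d(a) = -⅕ (d(a) = 1/(2 - 7) = 1/(-5) = -⅕)
(-46*34)*d(0) = -46*34*(-⅕) = -1564*(-⅕) = 1564/5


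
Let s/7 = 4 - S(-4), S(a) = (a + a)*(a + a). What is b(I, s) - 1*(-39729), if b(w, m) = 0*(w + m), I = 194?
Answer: 39729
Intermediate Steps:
S(a) = 4*a² (S(a) = (2*a)*(2*a) = 4*a²)
s = -420 (s = 7*(4 - 4*(-4)²) = 7*(4 - 4*16) = 7*(4 - 1*64) = 7*(4 - 64) = 7*(-60) = -420)
b(w, m) = 0 (b(w, m) = 0*(m + w) = 0)
b(I, s) - 1*(-39729) = 0 - 1*(-39729) = 0 + 39729 = 39729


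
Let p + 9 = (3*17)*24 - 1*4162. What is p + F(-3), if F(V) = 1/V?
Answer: -8842/3 ≈ -2947.3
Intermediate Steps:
p = -2947 (p = -9 + ((3*17)*24 - 1*4162) = -9 + (51*24 - 4162) = -9 + (1224 - 4162) = -9 - 2938 = -2947)
p + F(-3) = -2947 + 1/(-3) = -2947 - ⅓ = -8842/3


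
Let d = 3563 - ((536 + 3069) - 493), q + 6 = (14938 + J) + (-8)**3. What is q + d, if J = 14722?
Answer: 29593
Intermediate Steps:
q = 29142 (q = -6 + ((14938 + 14722) + (-8)**3) = -6 + (29660 - 512) = -6 + 29148 = 29142)
d = 451 (d = 3563 - (3605 - 493) = 3563 - 1*3112 = 3563 - 3112 = 451)
q + d = 29142 + 451 = 29593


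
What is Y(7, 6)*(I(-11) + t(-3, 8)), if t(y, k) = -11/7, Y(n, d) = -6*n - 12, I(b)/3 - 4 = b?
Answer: 8532/7 ≈ 1218.9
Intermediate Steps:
I(b) = 12 + 3*b
Y(n, d) = -12 - 6*n
t(y, k) = -11/7 (t(y, k) = -11*1/7 = -11/7)
Y(7, 6)*(I(-11) + t(-3, 8)) = (-12 - 6*7)*((12 + 3*(-11)) - 11/7) = (-12 - 42)*((12 - 33) - 11/7) = -54*(-21 - 11/7) = -54*(-158/7) = 8532/7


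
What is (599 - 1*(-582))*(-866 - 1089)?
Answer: -2308855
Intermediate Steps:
(599 - 1*(-582))*(-866 - 1089) = (599 + 582)*(-1955) = 1181*(-1955) = -2308855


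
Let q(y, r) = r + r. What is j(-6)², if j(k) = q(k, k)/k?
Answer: 4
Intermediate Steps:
q(y, r) = 2*r
j(k) = 2 (j(k) = (2*k)/k = 2)
j(-6)² = 2² = 4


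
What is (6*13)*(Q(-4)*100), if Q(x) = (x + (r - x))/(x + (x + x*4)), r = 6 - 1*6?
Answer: 0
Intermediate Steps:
r = 0 (r = 6 - 6 = 0)
Q(x) = 0 (Q(x) = (x + (0 - x))/(x + (x + x*4)) = (x - x)/(x + (x + 4*x)) = 0/(x + 5*x) = 0/((6*x)) = 0*(1/(6*x)) = 0)
(6*13)*(Q(-4)*100) = (6*13)*(0*100) = 78*0 = 0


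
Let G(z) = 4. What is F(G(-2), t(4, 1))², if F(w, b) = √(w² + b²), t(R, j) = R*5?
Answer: 416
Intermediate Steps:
t(R, j) = 5*R
F(w, b) = √(b² + w²)
F(G(-2), t(4, 1))² = (√((5*4)² + 4²))² = (√(20² + 16))² = (√(400 + 16))² = (√416)² = (4*√26)² = 416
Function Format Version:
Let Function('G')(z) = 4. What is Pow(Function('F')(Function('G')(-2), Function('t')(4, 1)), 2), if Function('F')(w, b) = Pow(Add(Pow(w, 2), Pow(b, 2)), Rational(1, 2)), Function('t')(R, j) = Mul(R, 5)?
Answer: 416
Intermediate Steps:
Function('t')(R, j) = Mul(5, R)
Function('F')(w, b) = Pow(Add(Pow(b, 2), Pow(w, 2)), Rational(1, 2))
Pow(Function('F')(Function('G')(-2), Function('t')(4, 1)), 2) = Pow(Pow(Add(Pow(Mul(5, 4), 2), Pow(4, 2)), Rational(1, 2)), 2) = Pow(Pow(Add(Pow(20, 2), 16), Rational(1, 2)), 2) = Pow(Pow(Add(400, 16), Rational(1, 2)), 2) = Pow(Pow(416, Rational(1, 2)), 2) = Pow(Mul(4, Pow(26, Rational(1, 2))), 2) = 416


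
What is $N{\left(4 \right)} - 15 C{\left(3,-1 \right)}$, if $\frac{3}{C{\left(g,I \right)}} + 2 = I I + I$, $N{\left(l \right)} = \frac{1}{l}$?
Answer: $\frac{91}{4} \approx 22.75$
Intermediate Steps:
$C{\left(g,I \right)} = \frac{3}{-2 + I + I^{2}}$ ($C{\left(g,I \right)} = \frac{3}{-2 + \left(I I + I\right)} = \frac{3}{-2 + \left(I^{2} + I\right)} = \frac{3}{-2 + \left(I + I^{2}\right)} = \frac{3}{-2 + I + I^{2}}$)
$N{\left(4 \right)} - 15 C{\left(3,-1 \right)} = \frac{1}{4} - 15 \frac{3}{-2 - 1 + \left(-1\right)^{2}} = \frac{1}{4} - 15 \frac{3}{-2 - 1 + 1} = \frac{1}{4} - 15 \frac{3}{-2} = \frac{1}{4} - 15 \cdot 3 \left(- \frac{1}{2}\right) = \frac{1}{4} - - \frac{45}{2} = \frac{1}{4} + \frac{45}{2} = \frac{91}{4}$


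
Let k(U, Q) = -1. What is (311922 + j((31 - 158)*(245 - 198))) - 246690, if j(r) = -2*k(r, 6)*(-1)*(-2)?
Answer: 65236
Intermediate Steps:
j(r) = 4 (j(r) = -(-2)*(-1)*(-2) = -2*1*(-2) = -2*(-2) = 4)
(311922 + j((31 - 158)*(245 - 198))) - 246690 = (311922 + 4) - 246690 = 311926 - 246690 = 65236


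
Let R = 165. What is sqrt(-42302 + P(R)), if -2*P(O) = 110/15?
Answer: I*sqrt(380751)/3 ≈ 205.68*I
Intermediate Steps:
P(O) = -11/3 (P(O) = -55/15 = -1/2*22/3 = -11/3)
sqrt(-42302 + P(R)) = sqrt(-42302 - 11/3) = sqrt(-126917/3) = I*sqrt(380751)/3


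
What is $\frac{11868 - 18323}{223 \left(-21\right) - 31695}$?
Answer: $\frac{6455}{36378} \approx 0.17744$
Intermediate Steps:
$\frac{11868 - 18323}{223 \left(-21\right) - 31695} = - \frac{6455}{-4683 - 31695} = - \frac{6455}{-36378} = \left(-6455\right) \left(- \frac{1}{36378}\right) = \frac{6455}{36378}$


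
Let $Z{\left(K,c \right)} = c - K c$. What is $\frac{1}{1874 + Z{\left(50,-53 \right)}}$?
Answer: $\frac{1}{4471} \approx 0.00022366$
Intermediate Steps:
$Z{\left(K,c \right)} = c - K c$
$\frac{1}{1874 + Z{\left(50,-53 \right)}} = \frac{1}{1874 - 53 \left(1 - 50\right)} = \frac{1}{1874 - -2597} = \frac{1}{1874 + 2597} = \frac{1}{4471}$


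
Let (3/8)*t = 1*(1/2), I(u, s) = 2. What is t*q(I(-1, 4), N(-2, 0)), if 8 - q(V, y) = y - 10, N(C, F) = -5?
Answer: 92/3 ≈ 30.667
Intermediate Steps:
q(V, y) = 18 - y (q(V, y) = 8 - (y - 10) = 8 - (-10 + y) = 8 + (10 - y) = 18 - y)
t = 4/3 (t = 8*(1*(1/2))/3 = (8/3)*(1/2) = 4/3 ≈ 1.3333)
t*q(I(-1, 4), N(-2, 0)) = 4*(18 - 1*(-5))/3 = 4*(18 + 5)/3 = (4/3)*23 = 92/3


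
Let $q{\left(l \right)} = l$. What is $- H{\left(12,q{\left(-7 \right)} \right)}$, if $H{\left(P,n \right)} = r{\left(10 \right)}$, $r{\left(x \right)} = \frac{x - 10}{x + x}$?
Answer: $0$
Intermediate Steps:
$r{\left(x \right)} = \frac{-10 + x}{2 x}$
$H{\left(P,n \right)} = 0$ ($H{\left(P,n \right)} = \frac{-10 + 10}{2 \cdot 10} = \frac{1}{2} \cdot \frac{1}{10} \cdot 0 = 0$)
$- H{\left(12,q{\left(-7 \right)} \right)} = \left(-1\right) 0 = 0$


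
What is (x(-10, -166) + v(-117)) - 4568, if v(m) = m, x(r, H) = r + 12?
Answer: -4683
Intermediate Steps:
x(r, H) = 12 + r
(x(-10, -166) + v(-117)) - 4568 = ((12 - 10) - 117) - 4568 = (2 - 117) - 4568 = -115 - 4568 = -4683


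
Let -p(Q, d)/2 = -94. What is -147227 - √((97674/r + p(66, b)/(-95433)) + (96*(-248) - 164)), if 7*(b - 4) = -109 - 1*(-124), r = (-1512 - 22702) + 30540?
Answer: -147227 - I*√2182830568991159079369/301854579 ≈ -1.4723e+5 - 154.78*I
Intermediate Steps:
r = 6326 (r = -24214 + 30540 = 6326)
b = 43/7 (b = 4 + (-109 - 1*(-124))/7 = 4 + (-109 + 124)/7 = 4 + (⅐)*15 = 4 + 15/7 = 43/7 ≈ 6.1429)
p(Q, d) = 188 (p(Q, d) = -2*(-94) = 188)
-147227 - √((97674/r + p(66, b)/(-95433)) + (96*(-248) - 164)) = -147227 - √((97674/6326 + 188/(-95433)) + (96*(-248) - 164)) = -147227 - √((97674*(1/6326) + 188*(-1/95433)) + (-23808 - 164)) = -147227 - √((48837/3163 - 188/95433) - 23972) = -147227 - √(4660066777/301854579 - 23972) = -147227 - √(-7231397901011/301854579) = -147227 - I*√2182830568991159079369/301854579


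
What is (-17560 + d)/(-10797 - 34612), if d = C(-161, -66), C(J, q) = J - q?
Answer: 17655/45409 ≈ 0.38880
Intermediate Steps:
d = -95 (d = -161 - 1*(-66) = -161 + 66 = -95)
(-17560 + d)/(-10797 - 34612) = (-17560 - 95)/(-10797 - 34612) = -17655/(-45409) = -17655*(-1/45409) = 17655/45409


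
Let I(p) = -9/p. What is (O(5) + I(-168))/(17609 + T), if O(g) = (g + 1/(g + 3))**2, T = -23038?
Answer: -11791/2432192 ≈ -0.0048479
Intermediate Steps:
O(g) = (g + 1/(3 + g))**2
(O(5) + I(-168))/(17609 + T) = ((1 + 5**2 + 3*5)**2/(3 + 5)**2 - 9/(-168))/(17609 - 23038) = ((1 + 25 + 15)**2/8**2 - 9*(-1/168))/(-5429) = ((1/64)*41**2 + 3/56)*(-1/5429) = ((1/64)*1681 + 3/56)*(-1/5429) = (1681/64 + 3/56)*(-1/5429) = (11791/448)*(-1/5429) = -11791/2432192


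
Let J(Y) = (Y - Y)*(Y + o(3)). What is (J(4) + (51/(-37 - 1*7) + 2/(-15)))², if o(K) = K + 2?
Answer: 727609/435600 ≈ 1.6704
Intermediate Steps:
o(K) = 2 + K
J(Y) = 0 (J(Y) = (Y - Y)*(Y + (2 + 3)) = 0*(Y + 5) = 0*(5 + Y) = 0)
(J(4) + (51/(-37 - 1*7) + 2/(-15)))² = (0 + (51/(-37 - 1*7) + 2/(-15)))² = (0 + (51/(-37 - 7) + 2*(-1/15)))² = (0 + (51/(-44) - 2/15))² = (0 + (51*(-1/44) - 2/15))² = (0 + (-51/44 - 2/15))² = (0 - 853/660)² = (-853/660)² = 727609/435600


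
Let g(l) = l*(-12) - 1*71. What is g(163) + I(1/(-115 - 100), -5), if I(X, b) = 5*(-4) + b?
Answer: -2052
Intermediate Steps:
I(X, b) = -20 + b
g(l) = -71 - 12*l (g(l) = -12*l - 71 = -71 - 12*l)
g(163) + I(1/(-115 - 100), -5) = (-71 - 12*163) + (-20 - 5) = (-71 - 1956) - 25 = -2027 - 25 = -2052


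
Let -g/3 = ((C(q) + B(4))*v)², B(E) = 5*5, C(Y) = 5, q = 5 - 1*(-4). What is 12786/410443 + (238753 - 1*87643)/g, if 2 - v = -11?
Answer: -624308777/2080946010 ≈ -0.30001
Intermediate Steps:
v = 13 (v = 2 - 1*(-11) = 2 + 11 = 13)
q = 9 (q = 5 + 4 = 9)
B(E) = 25
g = -456300 (g = -3*169*(5 + 25)² = -3*(30*13)² = -3*390² = -3*152100 = -456300)
12786/410443 + (238753 - 1*87643)/g = 12786/410443 + (238753 - 1*87643)/(-456300) = 12786*(1/410443) + (238753 - 87643)*(-1/456300) = 12786/410443 + 151110*(-1/456300) = 12786/410443 - 1679/5070 = -624308777/2080946010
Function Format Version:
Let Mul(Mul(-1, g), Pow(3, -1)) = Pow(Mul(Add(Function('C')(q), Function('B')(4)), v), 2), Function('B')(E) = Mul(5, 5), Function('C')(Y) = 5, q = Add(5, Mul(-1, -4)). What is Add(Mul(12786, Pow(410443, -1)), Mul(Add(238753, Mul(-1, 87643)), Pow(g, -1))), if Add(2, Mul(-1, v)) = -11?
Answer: Rational(-624308777, 2080946010) ≈ -0.30001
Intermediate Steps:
v = 13 (v = Add(2, Mul(-1, -11)) = Add(2, 11) = 13)
q = 9 (q = Add(5, 4) = 9)
Function('B')(E) = 25
g = -456300 (g = Mul(-3, Pow(Mul(Add(5, 25), 13), 2)) = Mul(-3, Pow(Mul(30, 13), 2)) = Mul(-3, Pow(390, 2)) = Mul(-3, 152100) = -456300)
Add(Mul(12786, Pow(410443, -1)), Mul(Add(238753, Mul(-1, 87643)), Pow(g, -1))) = Add(Mul(12786, Pow(410443, -1)), Mul(Add(238753, Mul(-1, 87643)), Pow(-456300, -1))) = Add(Mul(12786, Rational(1, 410443)), Mul(Add(238753, -87643), Rational(-1, 456300))) = Add(Rational(12786, 410443), Mul(151110, Rational(-1, 456300))) = Add(Rational(12786, 410443), Rational(-1679, 5070)) = Rational(-624308777, 2080946010)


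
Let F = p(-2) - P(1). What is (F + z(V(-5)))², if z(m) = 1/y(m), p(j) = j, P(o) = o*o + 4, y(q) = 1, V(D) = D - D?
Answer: 36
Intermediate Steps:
V(D) = 0
P(o) = 4 + o² (P(o) = o² + 4 = 4 + o²)
z(m) = 1 (z(m) = 1/1 = 1)
F = -7 (F = -2 - (4 + 1²) = -2 - (4 + 1) = -2 - 1*5 = -2 - 5 = -7)
(F + z(V(-5)))² = (-7 + 1)² = (-6)² = 36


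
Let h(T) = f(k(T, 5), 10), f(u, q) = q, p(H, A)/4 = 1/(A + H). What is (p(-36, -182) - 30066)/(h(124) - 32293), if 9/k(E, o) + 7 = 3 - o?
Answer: 3277196/3518847 ≈ 0.93133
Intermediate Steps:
k(E, o) = 9/(-4 - o) (k(E, o) = 9/(-7 + (3 - o)) = 9/(-4 - o))
p(H, A) = 4/(A + H)
h(T) = 10
(p(-36, -182) - 30066)/(h(124) - 32293) = (4/(-182 - 36) - 30066)/(10 - 32293) = (4/(-218) - 30066)/(-32283) = (4*(-1/218) - 30066)*(-1/32283) = (-2/109 - 30066)*(-1/32283) = -3277196/109*(-1/32283) = 3277196/3518847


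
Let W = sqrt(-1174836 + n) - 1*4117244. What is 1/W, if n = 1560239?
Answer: -4117244/16951697770133 - sqrt(385403)/16951697770133 ≈ -2.4292e-7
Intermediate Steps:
W = -4117244 + sqrt(385403) (W = sqrt(-1174836 + 1560239) - 1*4117244 = sqrt(385403) - 4117244 = -4117244 + sqrt(385403) ≈ -4.1166e+6)
1/W = 1/(-4117244 + sqrt(385403))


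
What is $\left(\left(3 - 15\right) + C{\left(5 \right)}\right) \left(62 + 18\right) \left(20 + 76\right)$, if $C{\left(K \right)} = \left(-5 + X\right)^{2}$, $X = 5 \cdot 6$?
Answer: $4707840$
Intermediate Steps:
$X = 30$
$C{\left(K \right)} = 625$ ($C{\left(K \right)} = \left(-5 + 30\right)^{2} = 25^{2} = 625$)
$\left(\left(3 - 15\right) + C{\left(5 \right)}\right) \left(62 + 18\right) \left(20 + 76\right) = \left(\left(3 - 15\right) + 625\right) \left(62 + 18\right) \left(20 + 76\right) = \left(\left(3 - 15\right) + 625\right) 80 \cdot 96 = \left(-12 + 625\right) 7680 = 613 \cdot 7680 = 4707840$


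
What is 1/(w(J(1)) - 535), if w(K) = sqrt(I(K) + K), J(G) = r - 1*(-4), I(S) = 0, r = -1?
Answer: -535/286222 - sqrt(3)/286222 ≈ -0.0018752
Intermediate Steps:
J(G) = 3 (J(G) = -1 - 1*(-4) = -1 + 4 = 3)
w(K) = sqrt(K) (w(K) = sqrt(0 + K) = sqrt(K))
1/(w(J(1)) - 535) = 1/(sqrt(3) - 535) = 1/(-535 + sqrt(3))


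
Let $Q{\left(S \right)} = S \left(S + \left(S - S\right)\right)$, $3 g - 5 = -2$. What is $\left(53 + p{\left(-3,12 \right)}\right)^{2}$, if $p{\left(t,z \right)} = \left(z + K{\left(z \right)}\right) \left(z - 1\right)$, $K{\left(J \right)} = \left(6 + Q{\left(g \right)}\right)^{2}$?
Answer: $524176$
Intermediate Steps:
$g = 1$ ($g = \frac{5}{3} + \frac{1}{3} \left(-2\right) = \frac{5}{3} - \frac{2}{3} = 1$)
$Q{\left(S \right)} = S^{2}$ ($Q{\left(S \right)} = S \left(S + 0\right) = S S = S^{2}$)
$K{\left(J \right)} = 49$ ($K{\left(J \right)} = \left(6 + 1^{2}\right)^{2} = \left(6 + 1\right)^{2} = 7^{2} = 49$)
$p{\left(t,z \right)} = \left(-1 + z\right) \left(49 + z\right)$ ($p{\left(t,z \right)} = \left(z + 49\right) \left(z - 1\right) = \left(49 + z\right) \left(-1 + z\right) = \left(-1 + z\right) \left(49 + z\right)$)
$\left(53 + p{\left(-3,12 \right)}\right)^{2} = \left(53 + \left(-49 + 12^{2} + 48 \cdot 12\right)\right)^{2} = \left(53 + \left(-49 + 144 + 576\right)\right)^{2} = \left(53 + 671\right)^{2} = 724^{2} = 524176$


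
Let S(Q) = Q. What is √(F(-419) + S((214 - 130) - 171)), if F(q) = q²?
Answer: √175474 ≈ 418.90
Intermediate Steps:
√(F(-419) + S((214 - 130) - 171)) = √((-419)² + ((214 - 130) - 171)) = √(175561 + (84 - 171)) = √(175561 - 87) = √175474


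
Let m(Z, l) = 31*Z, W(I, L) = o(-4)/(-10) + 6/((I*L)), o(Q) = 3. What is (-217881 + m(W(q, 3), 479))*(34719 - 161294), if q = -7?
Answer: 386128201415/14 ≈ 2.7581e+10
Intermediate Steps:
W(I, L) = -3/10 + 6/(I*L) (W(I, L) = 3/(-10) + 6/((I*L)) = 3*(-1/10) + 6*(1/(I*L)) = -3/10 + 6/(I*L))
(-217881 + m(W(q, 3), 479))*(34719 - 161294) = (-217881 + 31*(-3/10 + 6/(-7*3)))*(34719 - 161294) = (-217881 + 31*(-3/10 + 6*(-1/7)*(1/3)))*(-126575) = (-217881 + 31*(-3/10 - 2/7))*(-126575) = (-217881 + 31*(-41/70))*(-126575) = (-217881 - 1271/70)*(-126575) = -15252941/70*(-126575) = 386128201415/14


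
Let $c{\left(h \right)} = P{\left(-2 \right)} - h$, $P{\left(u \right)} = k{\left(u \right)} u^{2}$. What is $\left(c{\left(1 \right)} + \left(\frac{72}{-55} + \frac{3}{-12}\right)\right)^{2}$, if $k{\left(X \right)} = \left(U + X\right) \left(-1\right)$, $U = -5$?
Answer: $\frac{31326409}{48400} \approx 647.24$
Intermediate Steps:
$k{\left(X \right)} = 5 - X$ ($k{\left(X \right)} = \left(-5 + X\right) \left(-1\right) = 5 - X$)
$P{\left(u \right)} = u^{2} \left(5 - u\right)$ ($P{\left(u \right)} = \left(5 - u\right) u^{2} = u^{2} \left(5 - u\right)$)
$c{\left(h \right)} = 28 - h$ ($c{\left(h \right)} = \left(-2\right)^{2} \left(5 - -2\right) - h = 4 \left(5 + 2\right) - h = 4 \cdot 7 - h = 28 - h$)
$\left(c{\left(1 \right)} + \left(\frac{72}{-55} + \frac{3}{-12}\right)\right)^{2} = \left(\left(28 - 1\right) + \left(\frac{72}{-55} + \frac{3}{-12}\right)\right)^{2} = \left(\left(28 - 1\right) + \left(72 \left(- \frac{1}{55}\right) + 3 \left(- \frac{1}{12}\right)\right)\right)^{2} = \left(27 - \frac{343}{220}\right)^{2} = \left(\frac{5597}{220}\right)^{2} = \frac{31326409}{48400}$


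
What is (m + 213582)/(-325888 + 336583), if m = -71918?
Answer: 141664/10695 ≈ 13.246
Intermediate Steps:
(m + 213582)/(-325888 + 336583) = (-71918 + 213582)/(-325888 + 336583) = 141664/10695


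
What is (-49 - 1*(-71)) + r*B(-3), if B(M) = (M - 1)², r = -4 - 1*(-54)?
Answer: 822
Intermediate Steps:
r = 50 (r = -4 + 54 = 50)
B(M) = (-1 + M)²
(-49 - 1*(-71)) + r*B(-3) = (-49 - 1*(-71)) + 50*(-1 - 3)² = (-49 + 71) + 50*(-4)² = 22 + 50*16 = 22 + 800 = 822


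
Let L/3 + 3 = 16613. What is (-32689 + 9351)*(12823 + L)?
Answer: -1462195714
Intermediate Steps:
L = 49830 (L = -9 + 3*16613 = -9 + 49839 = 49830)
(-32689 + 9351)*(12823 + L) = (-32689 + 9351)*(12823 + 49830) = -23338*62653 = -1462195714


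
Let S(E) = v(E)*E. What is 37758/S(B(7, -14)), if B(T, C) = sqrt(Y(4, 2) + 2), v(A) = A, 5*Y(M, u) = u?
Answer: 31465/2 ≈ 15733.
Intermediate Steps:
Y(M, u) = u/5
B(T, C) = 2*sqrt(15)/5 (B(T, C) = sqrt((1/5)*2 + 2) = sqrt(2/5 + 2) = sqrt(12/5) = 2*sqrt(15)/5)
S(E) = E**2 (S(E) = E*E = E**2)
37758/S(B(7, -14)) = 37758/((2*sqrt(15)/5)**2) = 37758/(12/5) = 37758*(5/12) = 31465/2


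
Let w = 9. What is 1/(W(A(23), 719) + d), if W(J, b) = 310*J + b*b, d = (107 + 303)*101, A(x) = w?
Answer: 1/561161 ≈ 1.7820e-6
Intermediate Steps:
A(x) = 9
d = 41410 (d = 410*101 = 41410)
W(J, b) = b² + 310*J (W(J, b) = 310*J + b² = b² + 310*J)
1/(W(A(23), 719) + d) = 1/((719² + 310*9) + 41410) = 1/((516961 + 2790) + 41410) = 1/(519751 + 41410) = 1/561161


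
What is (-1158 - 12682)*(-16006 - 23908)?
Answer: 552409760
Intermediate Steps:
(-1158 - 12682)*(-16006 - 23908) = -13840*(-39914) = 552409760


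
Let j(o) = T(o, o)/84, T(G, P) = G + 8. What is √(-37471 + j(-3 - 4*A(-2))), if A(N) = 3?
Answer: I*√1348959/6 ≈ 193.57*I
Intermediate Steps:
T(G, P) = 8 + G
j(o) = 2/21 + o/84 (j(o) = (8 + o)/84 = (8 + o)*(1/84) = 2/21 + o/84)
√(-37471 + j(-3 - 4*A(-2))) = √(-37471 + (2/21 + (-3 - 4*3)/84)) = √(-37471 + (2/21 + (-3 - 12)/84)) = √(-37471 + (2/21 + (1/84)*(-15))) = √(-37471 + (2/21 - 5/28)) = √(-37471 - 1/12) = √(-449653/12) = I*√1348959/6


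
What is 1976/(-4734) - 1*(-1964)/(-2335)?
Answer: -6955768/5526945 ≈ -1.2585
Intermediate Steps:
1976/(-4734) - 1*(-1964)/(-2335) = 1976*(-1/4734) + 1964*(-1/2335) = -988/2367 - 1964/2335 = -6955768/5526945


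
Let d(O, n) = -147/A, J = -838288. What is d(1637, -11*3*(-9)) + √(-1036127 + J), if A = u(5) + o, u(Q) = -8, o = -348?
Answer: 147/356 + I*√1874415 ≈ 0.41292 + 1369.1*I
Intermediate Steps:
A = -356 (A = -8 - 348 = -356)
d(O, n) = 147/356 (d(O, n) = -147/(-356) = -147*(-1/356) = 147/356)
d(1637, -11*3*(-9)) + √(-1036127 + J) = 147/356 + √(-1036127 - 838288) = 147/356 + √(-1874415) = 147/356 + I*√1874415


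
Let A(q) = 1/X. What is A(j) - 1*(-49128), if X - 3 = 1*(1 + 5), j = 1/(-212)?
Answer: 442153/9 ≈ 49128.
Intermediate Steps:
j = -1/212 ≈ -0.0047170
X = 9 (X = 3 + 1*(1 + 5) = 3 + 1*6 = 3 + 6 = 9)
A(q) = ⅑ (A(q) = 1/9 = ⅑)
A(j) - 1*(-49128) = ⅑ - 1*(-49128) = ⅑ + 49128 = 442153/9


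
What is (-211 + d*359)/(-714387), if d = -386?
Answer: 138785/714387 ≈ 0.19427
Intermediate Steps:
(-211 + d*359)/(-714387) = (-211 - 386*359)/(-714387) = (-211 - 138574)*(-1/714387) = -138785*(-1/714387) = 138785/714387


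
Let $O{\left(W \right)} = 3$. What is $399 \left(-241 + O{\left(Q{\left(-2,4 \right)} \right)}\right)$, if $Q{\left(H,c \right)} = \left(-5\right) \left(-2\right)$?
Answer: $-94962$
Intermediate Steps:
$Q{\left(H,c \right)} = 10$
$399 \left(-241 + O{\left(Q{\left(-2,4 \right)} \right)}\right) = 399 \left(-241 + 3\right) = 399 \left(-238\right) = -94962$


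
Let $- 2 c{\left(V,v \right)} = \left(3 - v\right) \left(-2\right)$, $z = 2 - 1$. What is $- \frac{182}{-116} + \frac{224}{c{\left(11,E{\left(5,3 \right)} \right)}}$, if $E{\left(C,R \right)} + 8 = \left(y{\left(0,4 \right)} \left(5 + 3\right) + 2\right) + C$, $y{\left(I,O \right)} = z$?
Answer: $- \frac{3157}{58} \approx -54.431$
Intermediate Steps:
$z = 1$ ($z = 2 - 1 = 1$)
$y{\left(I,O \right)} = 1$
$E{\left(C,R \right)} = 2 + C$ ($E{\left(C,R \right)} = -8 + \left(\left(1 \left(5 + 3\right) + 2\right) + C\right) = -8 + \left(\left(1 \cdot 8 + 2\right) + C\right) = -8 + \left(\left(8 + 2\right) + C\right) = -8 + \left(10 + C\right) = 2 + C$)
$c{\left(V,v \right)} = 3 - v$ ($c{\left(V,v \right)} = - \frac{\left(3 - v\right) \left(-2\right)}{2} = - \frac{-6 + 2 v}{2} = 3 - v$)
$- \frac{182}{-116} + \frac{224}{c{\left(11,E{\left(5,3 \right)} \right)}} = - \frac{182}{-116} + \frac{224}{3 - \left(2 + 5\right)} = \left(-182\right) \left(- \frac{1}{116}\right) + \frac{224}{3 - 7} = \frac{91}{58} + \frac{224}{3 - 7} = \frac{91}{58} + \frac{224}{-4} = \frac{91}{58} + 224 \left(- \frac{1}{4}\right) = \frac{91}{58} - 56 = - \frac{3157}{58}$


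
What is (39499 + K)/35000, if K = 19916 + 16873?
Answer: 9536/4375 ≈ 2.1797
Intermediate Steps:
K = 36789
(39499 + K)/35000 = (39499 + 36789)/35000 = 76288*(1/35000) = 9536/4375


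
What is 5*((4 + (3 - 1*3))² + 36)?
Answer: 260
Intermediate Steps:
5*((4 + (3 - 1*3))² + 36) = 5*((4 + (3 - 3))² + 36) = 5*((4 + 0)² + 36) = 5*(4² + 36) = 5*(16 + 36) = 5*52 = 260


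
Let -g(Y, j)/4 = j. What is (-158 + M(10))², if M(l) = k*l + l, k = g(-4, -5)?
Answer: 2704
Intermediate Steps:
g(Y, j) = -4*j
k = 20 (k = -4*(-5) = 20)
M(l) = 21*l (M(l) = 20*l + l = 21*l)
(-158 + M(10))² = (-158 + 21*10)² = (-158 + 210)² = 52² = 2704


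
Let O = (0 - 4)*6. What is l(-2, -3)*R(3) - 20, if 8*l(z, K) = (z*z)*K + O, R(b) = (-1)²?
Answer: -49/2 ≈ -24.500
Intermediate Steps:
R(b) = 1
O = -24 (O = -4*6 = -24)
l(z, K) = -3 + K*z²/8 (l(z, K) = ((z*z)*K - 24)/8 = (z²*K - 24)/8 = (K*z² - 24)/8 = (-24 + K*z²)/8 = -3 + K*z²/8)
l(-2, -3)*R(3) - 20 = (-3 + (⅛)*(-3)*(-2)²)*1 - 20 = (-3 + (⅛)*(-3)*4)*1 - 20 = (-3 - 3/2)*1 - 20 = -9/2*1 - 20 = -9/2 - 20 = -49/2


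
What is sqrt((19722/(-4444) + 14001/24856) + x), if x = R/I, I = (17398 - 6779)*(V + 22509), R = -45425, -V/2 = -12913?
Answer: I*sqrt(940018355828600190763125362)/15575760139324 ≈ 1.9684*I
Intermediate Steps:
V = 25826 (V = -2*(-12913) = 25826)
I = 513269365 (I = (17398 - 6779)*(25826 + 22509) = 10619*48335 = 513269365)
x = -9085/102653873 (x = -45425/513269365 = -45425*1/513269365 = -9085/102653873 ≈ -8.8501e-5)
sqrt((19722/(-4444) + 14001/24856) + x) = sqrt((19722/(-4444) + 14001/24856) - 9085/102653873) = sqrt((19722*(-1/4444) + 14001*(1/24856)) - 9085/102653873) = sqrt((-9861/2222 + 1077/1912) - 9085/102653873) = sqrt(-8230569/2124232 - 9085/102653873) = sqrt(-844919083491457/218060641950536) = I*sqrt(940018355828600190763125362)/15575760139324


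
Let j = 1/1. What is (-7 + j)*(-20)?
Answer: 120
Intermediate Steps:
j = 1
(-7 + j)*(-20) = (-7 + 1)*(-20) = -6*(-20) = 120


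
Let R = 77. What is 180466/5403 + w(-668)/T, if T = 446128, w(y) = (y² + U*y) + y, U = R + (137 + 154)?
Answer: 20397521911/602607396 ≈ 33.849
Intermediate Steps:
U = 368 (U = 77 + (137 + 154) = 77 + 291 = 368)
w(y) = y² + 369*y (w(y) = (y² + 368*y) + y = y² + 369*y)
180466/5403 + w(-668)/T = 180466/5403 - 668*(369 - 668)/446128 = 180466*(1/5403) - 668*(-299)*(1/446128) = 180466/5403 + 199732*(1/446128) = 180466/5403 + 49933/111532 = 20397521911/602607396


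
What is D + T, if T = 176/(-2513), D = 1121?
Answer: 2816897/2513 ≈ 1120.9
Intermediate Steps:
T = -176/2513 (T = 176*(-1/2513) = -176/2513 ≈ -0.070036)
D + T = 1121 - 176/2513 = 2816897/2513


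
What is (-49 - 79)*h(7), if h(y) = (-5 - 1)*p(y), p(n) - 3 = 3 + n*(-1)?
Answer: -768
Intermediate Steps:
p(n) = 6 - n (p(n) = 3 + (3 + n*(-1)) = 3 + (3 - n) = 6 - n)
h(y) = -36 + 6*y (h(y) = (-5 - 1)*(6 - y) = -6*(6 - y) = -36 + 6*y)
(-49 - 79)*h(7) = (-49 - 79)*(-36 + 6*7) = -128*(-36 + 42) = -128*6 = -768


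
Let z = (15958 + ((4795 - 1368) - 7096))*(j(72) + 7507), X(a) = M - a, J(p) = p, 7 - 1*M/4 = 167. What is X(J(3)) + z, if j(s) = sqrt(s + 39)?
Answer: 92252880 + 12289*sqrt(111) ≈ 9.2382e+7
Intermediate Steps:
M = -640 (M = 28 - 4*167 = 28 - 668 = -640)
X(a) = -640 - a
j(s) = sqrt(39 + s)
z = 92253523 + 12289*sqrt(111) (z = (15958 + ((4795 - 1368) - 7096))*(sqrt(39 + 72) + 7507) = (15958 + (3427 - 7096))*(sqrt(111) + 7507) = (15958 - 3669)*(7507 + sqrt(111)) = 12289*(7507 + sqrt(111)) = 92253523 + 12289*sqrt(111) ≈ 9.2383e+7)
X(J(3)) + z = (-640 - 1*3) + (92253523 + 12289*sqrt(111)) = (-640 - 3) + (92253523 + 12289*sqrt(111)) = -643 + (92253523 + 12289*sqrt(111)) = 92252880 + 12289*sqrt(111)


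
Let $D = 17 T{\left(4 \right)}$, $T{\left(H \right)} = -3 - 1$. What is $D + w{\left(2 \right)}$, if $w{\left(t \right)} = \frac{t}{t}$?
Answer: $-67$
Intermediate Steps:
$T{\left(H \right)} = -4$ ($T{\left(H \right)} = -3 - 1 = -4$)
$w{\left(t \right)} = 1$
$D = -68$ ($D = 17 \left(-4\right) = -68$)
$D + w{\left(2 \right)} = -68 + 1 = -67$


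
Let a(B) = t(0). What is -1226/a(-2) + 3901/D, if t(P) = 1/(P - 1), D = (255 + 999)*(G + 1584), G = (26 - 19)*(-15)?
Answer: 2273824417/1854666 ≈ 1226.0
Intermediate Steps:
G = -105 (G = 7*(-15) = -105)
D = 1854666 (D = (255 + 999)*(-105 + 1584) = 1254*1479 = 1854666)
t(P) = 1/(-1 + P)
a(B) = -1 (a(B) = 1/(-1 + 0) = 1/(-1) = -1)
-1226/a(-2) + 3901/D = -1226/(-1) + 3901/1854666 = -1226*(-1) + 3901*(1/1854666) = 1226 + 3901/1854666 = 2273824417/1854666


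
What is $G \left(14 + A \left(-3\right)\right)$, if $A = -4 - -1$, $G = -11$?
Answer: $-253$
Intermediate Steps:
$A = -3$ ($A = -4 + 1 = -3$)
$G \left(14 + A \left(-3\right)\right) = - 11 \left(14 - -9\right) = - 11 \left(14 + 9\right) = \left(-11\right) 23 = -253$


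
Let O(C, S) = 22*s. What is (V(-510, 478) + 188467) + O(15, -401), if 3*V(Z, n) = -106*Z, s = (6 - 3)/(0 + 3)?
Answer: 206509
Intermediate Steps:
s = 1 (s = 3/3 = 3*(⅓) = 1)
V(Z, n) = -106*Z/3 (V(Z, n) = (-106*Z)/3 = -106*Z/3)
O(C, S) = 22 (O(C, S) = 22*1 = 22)
(V(-510, 478) + 188467) + O(15, -401) = (-106/3*(-510) + 188467) + 22 = (18020 + 188467) + 22 = 206487 + 22 = 206509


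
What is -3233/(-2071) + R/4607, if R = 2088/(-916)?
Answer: 3409743637/2184911213 ≈ 1.5606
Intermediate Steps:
R = -522/229 (R = 2088*(-1/916) = -522/229 ≈ -2.2795)
-3233/(-2071) + R/4607 = -3233/(-2071) - 522/229/4607 = -3233*(-1/2071) - 522/229*1/4607 = 3233/2071 - 522/1055003 = 3409743637/2184911213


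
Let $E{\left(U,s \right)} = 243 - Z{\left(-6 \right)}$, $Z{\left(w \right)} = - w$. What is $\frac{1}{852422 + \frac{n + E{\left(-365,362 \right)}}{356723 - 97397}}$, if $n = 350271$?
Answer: $\frac{43221}{36842589680} \approx 1.1731 \cdot 10^{-6}$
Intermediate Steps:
$E{\left(U,s \right)} = 237$ ($E{\left(U,s \right)} = 243 - \left(-1\right) \left(-6\right) = 243 - 6 = 237$)
$\frac{1}{852422 + \frac{n + E{\left(-365,362 \right)}}{356723 - 97397}} = \frac{1}{852422 + \frac{350271 + 237}{356723 - 97397}} = \frac{1}{852422 + \frac{350508}{259326}} = \frac{1}{852422 + 350508 \cdot \frac{1}{259326}} = \frac{1}{852422 + \frac{58418}{43221}} = \frac{1}{\frac{36842589680}{43221}} = \frac{43221}{36842589680}$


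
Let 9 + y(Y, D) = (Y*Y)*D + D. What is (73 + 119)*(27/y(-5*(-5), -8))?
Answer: -5184/5017 ≈ -1.0333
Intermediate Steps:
y(Y, D) = -9 + D + D*Y² (y(Y, D) = -9 + ((Y*Y)*D + D) = -9 + (Y²*D + D) = -9 + (D*Y² + D) = -9 + (D + D*Y²) = -9 + D + D*Y²)
(73 + 119)*(27/y(-5*(-5), -8)) = (73 + 119)*(27/(-9 - 8 - 8*(-5*(-5))²)) = 192*(27/(-9 - 8 - 8*25²)) = 192*(27/(-9 - 8 - 8*625)) = 192*(27/(-9 - 8 - 5000)) = 192*(27/(-5017)) = 192*(27*(-1/5017)) = 192*(-27/5017) = -5184/5017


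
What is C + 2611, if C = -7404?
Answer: -4793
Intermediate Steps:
C + 2611 = -7404 + 2611 = -4793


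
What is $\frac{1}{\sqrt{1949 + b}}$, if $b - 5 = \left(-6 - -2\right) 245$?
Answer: $\frac{\sqrt{974}}{974} \approx 0.032042$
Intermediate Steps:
$b = -975$ ($b = 5 + \left(-6 - -2\right) 245 = 5 + \left(-6 + 2\right) 245 = 5 - 980 = -975$)
$\frac{1}{\sqrt{1949 + b}} = \frac{1}{\sqrt{1949 - 975}} = \frac{1}{\sqrt{974}} = \frac{\sqrt{974}}{974}$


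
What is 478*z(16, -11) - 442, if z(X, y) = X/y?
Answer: -12510/11 ≈ -1137.3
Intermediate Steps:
478*z(16, -11) - 442 = 478*(16/(-11)) - 442 = 478*(16*(-1/11)) - 442 = 478*(-16/11) - 442 = -7648/11 - 442 = -12510/11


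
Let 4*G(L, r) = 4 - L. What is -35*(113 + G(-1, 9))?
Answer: -15995/4 ≈ -3998.8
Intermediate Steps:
G(L, r) = 1 - L/4 (G(L, r) = (4 - L)/4 = 1 - L/4)
-35*(113 + G(-1, 9)) = -35*(113 + (1 - ¼*(-1))) = -35*(113 + (1 + ¼)) = -35*(113 + 5/4) = -35*457/4 = -15995/4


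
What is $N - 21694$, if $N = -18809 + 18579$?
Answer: $-21924$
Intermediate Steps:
$N = -230$
$N - 21694 = -230 - 21694 = -21924$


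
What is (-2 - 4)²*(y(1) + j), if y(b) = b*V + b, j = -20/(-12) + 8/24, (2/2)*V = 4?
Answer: 252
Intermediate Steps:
V = 4
j = 2 (j = -20*(-1/12) + 8*(1/24) = 5/3 + ⅓ = 2)
y(b) = 5*b (y(b) = b*4 + b = 4*b + b = 5*b)
(-2 - 4)²*(y(1) + j) = (-2 - 4)²*(5*1 + 2) = (-6)²*(5 + 2) = 36*7 = 252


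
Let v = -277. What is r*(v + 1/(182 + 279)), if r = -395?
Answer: 50439920/461 ≈ 1.0941e+5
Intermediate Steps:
r*(v + 1/(182 + 279)) = -395*(-277 + 1/(182 + 279)) = -395*(-277 + 1/461) = -395*(-127696/461) = 50439920/461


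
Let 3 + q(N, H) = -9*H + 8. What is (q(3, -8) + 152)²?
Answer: 52441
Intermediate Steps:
q(N, H) = 5 - 9*H (q(N, H) = -3 + (-9*H + 8) = -3 + (8 - 9*H) = 5 - 9*H)
(q(3, -8) + 152)² = ((5 - 9*(-8)) + 152)² = ((5 + 72) + 152)² = (77 + 152)² = 229² = 52441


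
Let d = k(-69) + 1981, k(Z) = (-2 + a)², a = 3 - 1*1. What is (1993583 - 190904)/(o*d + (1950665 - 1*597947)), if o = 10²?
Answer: 1802679/1550818 ≈ 1.1624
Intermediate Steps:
o = 100
a = 2 (a = 3 - 1 = 2)
k(Z) = 0 (k(Z) = (-2 + 2)² = 0² = 0)
d = 1981 (d = 0 + 1981 = 1981)
(1993583 - 190904)/(o*d + (1950665 - 1*597947)) = (1993583 - 190904)/(100*1981 + (1950665 - 1*597947)) = 1802679/(198100 + (1950665 - 597947)) = 1802679/(198100 + 1352718) = 1802679/1550818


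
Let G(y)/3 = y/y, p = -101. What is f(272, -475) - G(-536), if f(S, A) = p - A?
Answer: 371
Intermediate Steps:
f(S, A) = -101 - A
G(y) = 3 (G(y) = 3*(y/y) = 3*1 = 3)
f(272, -475) - G(-536) = (-101 - 1*(-475)) - 1*3 = (-101 + 475) - 3 = 374 - 3 = 371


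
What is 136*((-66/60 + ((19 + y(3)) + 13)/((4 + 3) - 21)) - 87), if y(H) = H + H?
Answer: -432276/35 ≈ -12351.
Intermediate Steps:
y(H) = 2*H
136*((-66/60 + ((19 + y(3)) + 13)/((4 + 3) - 21)) - 87) = 136*((-66/60 + ((19 + 2*3) + 13)/((4 + 3) - 21)) - 87) = 136*((-66*1/60 + ((19 + 6) + 13)/(7 - 21)) - 87) = 136*((-11/10 + (25 + 13)/(-14)) - 87) = 136*((-11/10 + 38*(-1/14)) - 87) = 136*((-11/10 - 19/7) - 87) = 136*(-267/70 - 87) = 136*(-6357/70) = -432276/35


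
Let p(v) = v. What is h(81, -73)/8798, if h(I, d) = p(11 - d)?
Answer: 42/4399 ≈ 0.0095476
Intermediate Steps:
h(I, d) = 11 - d
h(81, -73)/8798 = (11 - 1*(-73))/8798 = (11 + 73)*(1/8798) = 84*(1/8798) = 42/4399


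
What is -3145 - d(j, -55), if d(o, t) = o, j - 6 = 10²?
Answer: -3251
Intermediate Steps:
j = 106 (j = 6 + 10² = 6 + 100 = 106)
-3145 - d(j, -55) = -3145 - 1*106 = -3145 - 106 = -3251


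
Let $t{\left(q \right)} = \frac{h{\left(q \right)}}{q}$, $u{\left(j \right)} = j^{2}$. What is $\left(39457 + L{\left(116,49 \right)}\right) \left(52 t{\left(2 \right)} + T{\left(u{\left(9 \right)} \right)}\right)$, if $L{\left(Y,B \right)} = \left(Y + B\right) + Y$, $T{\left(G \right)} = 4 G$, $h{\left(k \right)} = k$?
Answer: $14941488$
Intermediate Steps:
$t{\left(q \right)} = 1$ ($t{\left(q \right)} = \frac{q}{q} = 1$)
$L{\left(Y,B \right)} = B + 2 Y$ ($L{\left(Y,B \right)} = \left(B + Y\right) + Y = B + 2 Y$)
$\left(39457 + L{\left(116,49 \right)}\right) \left(52 t{\left(2 \right)} + T{\left(u{\left(9 \right)} \right)}\right) = \left(39457 + \left(49 + 2 \cdot 116\right)\right) \left(52 \cdot 1 + 4 \cdot 9^{2}\right) = \left(39457 + \left(49 + 232\right)\right) \left(52 + 4 \cdot 81\right) = \left(39457 + 281\right) \left(52 + 324\right) = 39738 \cdot 376 = 14941488$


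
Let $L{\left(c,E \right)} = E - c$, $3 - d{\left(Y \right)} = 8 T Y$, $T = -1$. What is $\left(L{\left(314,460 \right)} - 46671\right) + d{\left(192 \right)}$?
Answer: $-44986$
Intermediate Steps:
$d{\left(Y \right)} = 3 + 8 Y$ ($d{\left(Y \right)} = 3 - 8 \left(-1\right) Y = 3 - - 8 Y = 3 + 8 Y$)
$\left(L{\left(314,460 \right)} - 46671\right) + d{\left(192 \right)} = \left(\left(460 - 314\right) - 46671\right) + \left(3 + 8 \cdot 192\right) = \left(\left(460 - 314\right) - 46671\right) + \left(3 + 1536\right) = \left(146 - 46671\right) + 1539 = -46525 + 1539 = -44986$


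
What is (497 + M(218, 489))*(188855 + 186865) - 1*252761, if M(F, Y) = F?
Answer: 268387039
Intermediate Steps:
(497 + M(218, 489))*(188855 + 186865) - 1*252761 = (497 + 218)*(188855 + 186865) - 1*252761 = 715*375720 - 252761 = 268639800 - 252761 = 268387039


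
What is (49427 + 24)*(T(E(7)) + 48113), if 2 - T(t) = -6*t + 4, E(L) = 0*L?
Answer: 2379137061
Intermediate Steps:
E(L) = 0
T(t) = -2 + 6*t (T(t) = 2 - (-6*t + 4) = 2 - (4 - 6*t) = 2 + (-4 + 6*t) = -2 + 6*t)
(49427 + 24)*(T(E(7)) + 48113) = (49427 + 24)*((-2 + 6*0) + 48113) = 49451*((-2 + 0) + 48113) = 49451*(-2 + 48113) = 49451*48111 = 2379137061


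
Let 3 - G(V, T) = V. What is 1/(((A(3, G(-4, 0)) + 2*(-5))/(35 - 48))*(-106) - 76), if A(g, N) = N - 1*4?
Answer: -13/1730 ≈ -0.0075144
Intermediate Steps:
G(V, T) = 3 - V
A(g, N) = -4 + N (A(g, N) = N - 4 = -4 + N)
1/(((A(3, G(-4, 0)) + 2*(-5))/(35 - 48))*(-106) - 76) = 1/((((-4 + (3 - 1*(-4))) + 2*(-5))/(35 - 48))*(-106) - 76) = 1/((((-4 + (3 + 4)) - 10)/(-13))*(-106) - 76) = 1/((((-4 + 7) - 10)*(-1/13))*(-106) - 76) = 1/(((3 - 10)*(-1/13))*(-106) - 76) = 1/(-7*(-1/13)*(-106) - 76) = 1/((7/13)*(-106) - 76) = 1/(-742/13 - 76) = 1/(-1730/13) = -13/1730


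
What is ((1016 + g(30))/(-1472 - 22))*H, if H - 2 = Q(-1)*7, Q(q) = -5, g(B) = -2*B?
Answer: 5258/249 ≈ 21.116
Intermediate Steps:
H = -33 (H = 2 - 5*7 = 2 - 35 = -33)
((1016 + g(30))/(-1472 - 22))*H = ((1016 - 2*30)/(-1472 - 22))*(-33) = ((1016 - 60)/(-1494))*(-33) = (956*(-1/1494))*(-33) = -478/747*(-33) = 5258/249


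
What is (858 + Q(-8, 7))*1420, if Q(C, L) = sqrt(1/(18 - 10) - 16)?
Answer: 1218360 + 355*I*sqrt(254) ≈ 1.2184e+6 + 5657.8*I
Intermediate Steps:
Q(C, L) = I*sqrt(254)/4 (Q(C, L) = sqrt(1/8 - 16) = sqrt(-127/8) = I*sqrt(254)/4)
(858 + Q(-8, 7))*1420 = (858 + I*sqrt(254)/4)*1420 = 1218360 + 355*I*sqrt(254)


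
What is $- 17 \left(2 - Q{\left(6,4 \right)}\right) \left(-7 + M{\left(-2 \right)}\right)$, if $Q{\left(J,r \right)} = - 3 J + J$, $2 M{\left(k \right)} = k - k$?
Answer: $1666$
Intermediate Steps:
$M{\left(k \right)} = 0$ ($M{\left(k \right)} = \frac{k - k}{2} = \frac{1}{2} \cdot 0 = 0$)
$Q{\left(J,r \right)} = - 2 J$
$- 17 \left(2 - Q{\left(6,4 \right)}\right) \left(-7 + M{\left(-2 \right)}\right) = - 17 \left(2 - \left(-2\right) 6\right) \left(-7 + 0\right) = - 17 \left(2 - -12\right) \left(-7\right) = - 17 \left(2 + 12\right) \left(-7\right) = \left(-17\right) 14 \left(-7\right) = \left(-238\right) \left(-7\right) = 1666$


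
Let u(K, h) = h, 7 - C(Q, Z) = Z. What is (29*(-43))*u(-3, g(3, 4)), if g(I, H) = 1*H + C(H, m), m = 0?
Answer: -13717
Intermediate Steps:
C(Q, Z) = 7 - Z
g(I, H) = 7 + H (g(I, H) = 1*H + (7 - 1*0) = H + (7 + 0) = H + 7 = 7 + H)
(29*(-43))*u(-3, g(3, 4)) = (29*(-43))*(7 + 4) = -1247*11 = -13717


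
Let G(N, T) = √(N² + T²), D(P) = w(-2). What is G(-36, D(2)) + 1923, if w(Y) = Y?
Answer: 1923 + 10*√13 ≈ 1959.1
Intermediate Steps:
D(P) = -2
G(-36, D(2)) + 1923 = √((-36)² + (-2)²) + 1923 = √(1296 + 4) + 1923 = √1300 + 1923 = 10*√13 + 1923 = 1923 + 10*√13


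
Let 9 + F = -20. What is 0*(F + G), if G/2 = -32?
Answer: 0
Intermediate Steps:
G = -64 (G = 2*(-32) = -64)
F = -29 (F = -9 - 20 = -29)
0*(F + G) = 0*(-29 - 64) = 0*(-93) = 0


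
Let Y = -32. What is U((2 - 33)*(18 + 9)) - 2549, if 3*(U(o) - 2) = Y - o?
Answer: -6836/3 ≈ -2278.7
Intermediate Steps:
U(o) = -26/3 - o/3 (U(o) = 2 + (-32 - o)/3 = 2 + (-32/3 - o/3) = -26/3 - o/3)
U((2 - 33)*(18 + 9)) - 2549 = (-26/3 - (2 - 33)*(18 + 9)/3) - 2549 = (-26/3 - (-31)*27/3) - 2549 = (-26/3 - 1/3*(-837)) - 2549 = (-26/3 + 279) - 2549 = 811/3 - 2549 = -6836/3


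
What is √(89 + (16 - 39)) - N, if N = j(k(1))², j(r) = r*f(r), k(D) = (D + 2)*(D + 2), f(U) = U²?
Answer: -531441 + √66 ≈ -5.3143e+5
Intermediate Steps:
k(D) = (2 + D)² (k(D) = (2 + D)*(2 + D) = (2 + D)²)
j(r) = r³ (j(r) = r*r² = r³)
N = 531441 (N = (((2 + 1)²)³)² = ((3²)³)² = (9³)² = 729² = 531441)
√(89 + (16 - 39)) - N = √(89 + (16 - 39)) - 1*531441 = √(89 - 23) - 531441 = √66 - 531441 = -531441 + √66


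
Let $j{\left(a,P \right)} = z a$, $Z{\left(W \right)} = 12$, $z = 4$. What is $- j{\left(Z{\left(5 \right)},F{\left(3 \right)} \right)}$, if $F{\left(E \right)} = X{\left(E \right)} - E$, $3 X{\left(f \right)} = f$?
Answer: $-48$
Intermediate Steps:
$X{\left(f \right)} = \frac{f}{3}$
$F{\left(E \right)} = - \frac{2 E}{3}$ ($F{\left(E \right)} = \frac{E}{3} - E = - \frac{2 E}{3}$)
$j{\left(a,P \right)} = 4 a$
$- j{\left(Z{\left(5 \right)},F{\left(3 \right)} \right)} = - 4 \cdot 12 = \left(-1\right) 48 = -48$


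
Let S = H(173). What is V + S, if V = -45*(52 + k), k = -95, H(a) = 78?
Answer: 2013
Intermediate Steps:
S = 78
V = 1935 (V = -45*(52 - 95) = -45*(-43) = 1935)
V + S = 1935 + 78 = 2013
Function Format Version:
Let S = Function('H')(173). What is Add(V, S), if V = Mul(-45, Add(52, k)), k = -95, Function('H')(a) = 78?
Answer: 2013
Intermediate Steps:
S = 78
V = 1935 (V = Mul(-45, Add(52, -95)) = Mul(-45, -43) = 1935)
Add(V, S) = Add(1935, 78) = 2013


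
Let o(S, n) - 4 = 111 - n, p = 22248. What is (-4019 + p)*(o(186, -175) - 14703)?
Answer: -262734577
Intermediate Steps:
o(S, n) = 115 - n (o(S, n) = 4 + (111 - n) = 115 - n)
(-4019 + p)*(o(186, -175) - 14703) = (-4019 + 22248)*((115 - 1*(-175)) - 14703) = 18229*((115 + 175) - 14703) = 18229*(290 - 14703) = 18229*(-14413) = -262734577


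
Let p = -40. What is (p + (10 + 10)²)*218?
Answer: 78480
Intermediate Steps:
(p + (10 + 10)²)*218 = (-40 + (10 + 10)²)*218 = (-40 + 20²)*218 = (-40 + 400)*218 = 360*218 = 78480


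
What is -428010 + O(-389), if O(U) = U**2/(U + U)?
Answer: -856409/2 ≈ -4.2820e+5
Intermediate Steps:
O(U) = U/2 (O(U) = U**2/((2*U)) = (1/(2*U))*U**2 = U/2)
-428010 + O(-389) = -428010 + (1/2)*(-389) = -428010 - 389/2 = -856409/2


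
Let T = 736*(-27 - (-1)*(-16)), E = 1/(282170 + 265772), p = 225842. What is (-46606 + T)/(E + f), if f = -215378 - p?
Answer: 3898059388/21978451749 ≈ 0.17736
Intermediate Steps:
f = -441220 (f = -215378 - 1*225842 = -215378 - 225842 = -441220)
E = 1/547942 ≈ 1.8250e-6
T = -31648 (T = 736*(-27 - 1*16) = 736*(-27 - 16) = 736*(-43) = -31648)
(-46606 + T)/(E + f) = (-46606 - 31648)/(1/547942 - 441220) = -78254/(-241762969239/547942) = -78254*(-547942/241762969239) = 3898059388/21978451749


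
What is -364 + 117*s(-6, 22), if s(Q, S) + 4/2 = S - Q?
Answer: 2678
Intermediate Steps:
s(Q, S) = -2 + S - Q (s(Q, S) = -2 + (S - Q) = -2 + S - Q)
-364 + 117*s(-6, 22) = -364 + 117*(-2 + 22 - 1*(-6)) = -364 + 117*(-2 + 22 + 6) = -364 + 117*26 = -364 + 3042 = 2678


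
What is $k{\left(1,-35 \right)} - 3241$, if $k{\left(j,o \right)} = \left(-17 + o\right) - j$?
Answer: $-3294$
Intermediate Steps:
$k{\left(j,o \right)} = -17 + o - j$
$k{\left(1,-35 \right)} - 3241 = \left(-17 - 35 - 1\right) - 3241 = -53 - 3241 = -3294$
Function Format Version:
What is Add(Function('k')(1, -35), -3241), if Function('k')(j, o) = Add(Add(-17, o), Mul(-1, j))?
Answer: -3294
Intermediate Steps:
Function('k')(j, o) = Add(-17, o, Mul(-1, j))
Add(Function('k')(1, -35), -3241) = Add(Add(-17, -35, Mul(-1, 1)), -3241) = Add(Add(-17, -35, -1), -3241) = Add(-53, -3241) = -3294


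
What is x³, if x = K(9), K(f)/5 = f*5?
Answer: 11390625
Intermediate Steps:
K(f) = 25*f (K(f) = 5*(f*5) = 5*(5*f) = 25*f)
x = 225 (x = 25*9 = 225)
x³ = 225³ = 11390625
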